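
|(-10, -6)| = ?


|u| = sqrt((-10)^2 + (-6)^2) = sqrt(136) = 11.6619

11.6619


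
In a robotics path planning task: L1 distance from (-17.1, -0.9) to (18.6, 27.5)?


|(-17.1)-18.6| + |(-0.9)-27.5| = 35.7 + 28.4 = 64.1

64.1


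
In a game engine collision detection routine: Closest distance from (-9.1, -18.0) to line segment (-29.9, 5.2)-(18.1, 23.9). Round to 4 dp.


Project P onto AB: t = 0.2127 (clamped to [0,1])
Closest point on segment: (-19.6882, 9.1783)
Distance: 29.168

29.168


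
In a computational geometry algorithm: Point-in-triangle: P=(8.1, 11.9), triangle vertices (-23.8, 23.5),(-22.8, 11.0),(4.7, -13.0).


Cross products: AB x AP = 387.15, BC x BP = 766.35, CA x CP = -833.75
All same sign? no

No, outside


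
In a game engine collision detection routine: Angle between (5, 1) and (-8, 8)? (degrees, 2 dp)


u.v = -32, |u| = sqrt(26) = 5.099, |v| = sqrt(128) = 11.3137
cos(theta) = u.v/(|u||v|) = -32/sqrt(3328) = -0.5547
theta = acos(-0.5547) = 123.69 degrees

123.69 degrees


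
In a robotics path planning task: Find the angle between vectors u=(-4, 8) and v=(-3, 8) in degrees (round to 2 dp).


u.v = 76, |u| = sqrt(80) = 8.9443, |v| = sqrt(73) = 8.544
cos(theta) = u.v/(|u||v|) = 76/sqrt(5840) = 0.994505
theta = acos(0.994505) = 6.01 degrees

6.01 degrees


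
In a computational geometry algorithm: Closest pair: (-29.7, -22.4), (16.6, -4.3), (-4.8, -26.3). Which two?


d(P0,P1) = 49.7122, d(P0,P2) = 25.2036, d(P1,P2) = 30.6914
Closest: P0 and P2

Closest pair: (-29.7, -22.4) and (-4.8, -26.3), distance = 25.2036


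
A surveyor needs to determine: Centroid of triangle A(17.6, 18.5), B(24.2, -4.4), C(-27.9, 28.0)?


Centroid = ((x_A+x_B+x_C)/3, (y_A+y_B+y_C)/3)
= ((17.6+24.2+(-27.9))/3, (18.5+(-4.4)+28)/3)
= (4.6333, 14.0333)

(4.6333, 14.0333)


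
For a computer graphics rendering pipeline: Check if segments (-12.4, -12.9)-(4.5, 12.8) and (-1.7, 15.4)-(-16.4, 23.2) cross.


Cross products: d1=499.47, d2=-10.14, d3=203.28, d4=712.89
d1*d2 < 0 and d3*d4 < 0? no

No, they don't intersect


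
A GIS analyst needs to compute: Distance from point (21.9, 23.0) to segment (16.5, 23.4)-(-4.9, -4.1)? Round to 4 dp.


Project P onto AB: t = 0 (clamped to [0,1])
Closest point on segment: (16.5, 23.4)
Distance: 5.4148

5.4148


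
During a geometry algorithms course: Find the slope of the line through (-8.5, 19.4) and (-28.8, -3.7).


slope = (y2-y1)/(x2-x1) = ((-3.7)-19.4)/((-28.8)-(-8.5)) = (-23.1)/(-20.3) = 1.1379

1.1379


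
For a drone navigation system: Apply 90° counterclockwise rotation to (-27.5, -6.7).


90° CCW: (x,y) -> (-y, x)
(-27.5,-6.7) -> (6.7, -27.5)

(6.7, -27.5)


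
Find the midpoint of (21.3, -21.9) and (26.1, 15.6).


M = ((21.3+26.1)/2, ((-21.9)+15.6)/2)
= (23.7, -3.15)

(23.7, -3.15)


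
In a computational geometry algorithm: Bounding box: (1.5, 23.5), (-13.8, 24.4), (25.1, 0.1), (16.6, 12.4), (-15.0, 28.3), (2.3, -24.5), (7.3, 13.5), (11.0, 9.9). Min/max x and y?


x range: [-15, 25.1]
y range: [-24.5, 28.3]
Bounding box: (-15,-24.5) to (25.1,28.3)

(-15,-24.5) to (25.1,28.3)


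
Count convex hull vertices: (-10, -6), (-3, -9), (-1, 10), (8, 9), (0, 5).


Convex hull vertices (CCW): (-10, -6), (-3, -9), (8, 9), (-1, 10)
Count = 4

4


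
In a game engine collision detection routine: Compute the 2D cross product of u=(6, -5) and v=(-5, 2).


u x v = u_x*v_y - u_y*v_x = 6*2 - (-5)*(-5)
= 12 - 25 = -13

-13


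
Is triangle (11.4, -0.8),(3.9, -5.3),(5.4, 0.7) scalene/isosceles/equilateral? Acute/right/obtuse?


Side lengths squared: AB^2=76.5, BC^2=38.25, CA^2=38.25
Sorted: [38.25, 38.25, 76.5]
By sides: Isosceles, By angles: Right

Isosceles, Right


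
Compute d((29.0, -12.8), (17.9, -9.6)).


dx=-11.1, dy=3.2
d^2 = (-11.1)^2 + 3.2^2 = 133.45
d = sqrt(133.45) = 11.5521

11.5521


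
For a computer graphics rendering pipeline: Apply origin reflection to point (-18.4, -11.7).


Reflection over origin: (x,y) -> (-x,-y)
(-18.4, -11.7) -> (18.4, 11.7)

(18.4, 11.7)


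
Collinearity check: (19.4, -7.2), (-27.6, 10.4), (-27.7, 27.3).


Cross product: ((-27.6)-19.4)*(27.3-(-7.2)) - (10.4-(-7.2))*((-27.7)-19.4)
= -792.54

No, not collinear


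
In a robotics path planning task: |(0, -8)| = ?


|u| = sqrt(0^2 + (-8)^2) = sqrt(64) = 8

8


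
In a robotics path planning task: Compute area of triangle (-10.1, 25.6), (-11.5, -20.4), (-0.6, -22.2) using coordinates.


Area = |x_A(y_B-y_C) + x_B(y_C-y_A) + x_C(y_A-y_B)|/2
= |(-18.18) + 549.7 + (-27.6)|/2
= 503.92/2 = 251.96

251.96


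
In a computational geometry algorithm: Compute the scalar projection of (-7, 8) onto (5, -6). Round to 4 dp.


u.v = -83, |v| = sqrt(61) = 7.8102
Scalar projection = u.v / |v| = -83 / sqrt(61) = -10.6271

-10.6271


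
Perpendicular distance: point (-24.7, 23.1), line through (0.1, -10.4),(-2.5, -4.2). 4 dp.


|cross product| = 66.66
|line direction| = sqrt(45.2) = 6.7231
Distance = 66.66/sqrt(45.2) = 9.9151

9.9151


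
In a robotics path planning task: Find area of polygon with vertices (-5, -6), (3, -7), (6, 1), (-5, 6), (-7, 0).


Shoelace sum: ((-5)*(-7) - 3*(-6)) + (3*1 - 6*(-7)) + (6*6 - (-5)*1) + ((-5)*0 - (-7)*6) + ((-7)*(-6) - (-5)*0)
= 223
Area = |223|/2 = 111.5

111.5


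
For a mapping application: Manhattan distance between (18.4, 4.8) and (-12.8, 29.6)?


|18.4-(-12.8)| + |4.8-29.6| = 31.2 + 24.8 = 56

56


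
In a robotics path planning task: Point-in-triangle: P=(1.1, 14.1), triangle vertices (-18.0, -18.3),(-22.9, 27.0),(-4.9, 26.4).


Cross products: AB x AP = -1023.99, BC x BP = -217.8, CA x CP = 429.33
All same sign? no

No, outside


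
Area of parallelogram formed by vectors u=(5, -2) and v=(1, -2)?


|u x v| = |5*(-2) - (-2)*1|
= |(-10) - (-2)| = 8

8


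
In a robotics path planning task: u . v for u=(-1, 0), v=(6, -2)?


u . v = u_x*v_x + u_y*v_y = (-1)*6 + 0*(-2)
= (-6) + 0 = -6

-6


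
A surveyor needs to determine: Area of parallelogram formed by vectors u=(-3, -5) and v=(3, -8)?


|u x v| = |(-3)*(-8) - (-5)*3|
= |24 - (-15)| = 39

39


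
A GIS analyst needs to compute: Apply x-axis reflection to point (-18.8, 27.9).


Reflection over x-axis: (x,y) -> (x,-y)
(-18.8, 27.9) -> (-18.8, -27.9)

(-18.8, -27.9)


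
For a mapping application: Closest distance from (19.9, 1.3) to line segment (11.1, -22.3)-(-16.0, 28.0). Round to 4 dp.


Project P onto AB: t = 0.2906 (clamped to [0,1])
Closest point on segment: (3.2253, -7.6838)
Distance: 18.9408

18.9408


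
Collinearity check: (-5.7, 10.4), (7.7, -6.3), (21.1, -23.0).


Cross product: (7.7-(-5.7))*((-23)-10.4) - ((-6.3)-10.4)*(21.1-(-5.7))
= 0

Yes, collinear


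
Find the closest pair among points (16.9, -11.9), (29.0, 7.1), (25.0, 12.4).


d(P0,P1) = 22.5258, d(P0,P2) = 25.6144, d(P1,P2) = 6.64
Closest: P1 and P2

Closest pair: (29.0, 7.1) and (25.0, 12.4), distance = 6.64


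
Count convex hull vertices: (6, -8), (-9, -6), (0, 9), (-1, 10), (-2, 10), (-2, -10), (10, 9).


Convex hull vertices (CCW): (-9, -6), (-2, -10), (6, -8), (10, 9), (-1, 10), (-2, 10)
Count = 6

6


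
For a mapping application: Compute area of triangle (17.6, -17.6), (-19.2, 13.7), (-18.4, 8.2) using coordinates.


Area = |x_A(y_B-y_C) + x_B(y_C-y_A) + x_C(y_A-y_B)|/2
= |96.8 + (-495.36) + 575.92|/2
= 177.36/2 = 88.68

88.68


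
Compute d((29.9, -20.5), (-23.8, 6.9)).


dx=-53.7, dy=27.4
d^2 = (-53.7)^2 + 27.4^2 = 3634.45
d = sqrt(3634.45) = 60.2864

60.2864


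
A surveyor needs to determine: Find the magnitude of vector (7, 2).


|u| = sqrt(7^2 + 2^2) = sqrt(53) = 7.2801

7.2801


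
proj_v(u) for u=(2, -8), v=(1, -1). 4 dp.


u.v = 10, |v| = sqrt(2) = 1.4142
Scalar projection = u.v / |v| = 10 / sqrt(2) = 7.0711

7.0711


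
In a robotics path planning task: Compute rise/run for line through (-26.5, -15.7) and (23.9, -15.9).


slope = (y2-y1)/(x2-x1) = ((-15.9)-(-15.7))/(23.9-(-26.5)) = (-0.2)/50.4 = -0.004

-0.004


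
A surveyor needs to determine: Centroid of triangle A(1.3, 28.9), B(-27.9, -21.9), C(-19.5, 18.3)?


Centroid = ((x_A+x_B+x_C)/3, (y_A+y_B+y_C)/3)
= ((1.3+(-27.9)+(-19.5))/3, (28.9+(-21.9)+18.3)/3)
= (-15.3667, 8.4333)

(-15.3667, 8.4333)


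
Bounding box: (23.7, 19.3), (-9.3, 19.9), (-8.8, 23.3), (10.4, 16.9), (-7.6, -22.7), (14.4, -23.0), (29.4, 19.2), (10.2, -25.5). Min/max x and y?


x range: [-9.3, 29.4]
y range: [-25.5, 23.3]
Bounding box: (-9.3,-25.5) to (29.4,23.3)

(-9.3,-25.5) to (29.4,23.3)


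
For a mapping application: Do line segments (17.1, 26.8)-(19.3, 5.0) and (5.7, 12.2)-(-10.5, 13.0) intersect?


Cross products: d1=-245.64, d2=105.76, d3=-280.64, d4=-632.04
d1*d2 < 0 and d3*d4 < 0? no

No, they don't intersect


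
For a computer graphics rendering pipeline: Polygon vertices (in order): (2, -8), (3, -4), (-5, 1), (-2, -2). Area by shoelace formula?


Shoelace sum: (2*(-4) - 3*(-8)) + (3*1 - (-5)*(-4)) + ((-5)*(-2) - (-2)*1) + ((-2)*(-8) - 2*(-2))
= 31
Area = |31|/2 = 15.5

15.5


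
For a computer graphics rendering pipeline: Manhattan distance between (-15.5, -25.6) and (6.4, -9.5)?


|(-15.5)-6.4| + |(-25.6)-(-9.5)| = 21.9 + 16.1 = 38

38


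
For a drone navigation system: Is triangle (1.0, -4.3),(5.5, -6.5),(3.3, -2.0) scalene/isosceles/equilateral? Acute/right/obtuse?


Side lengths squared: AB^2=25.09, BC^2=25.09, CA^2=10.58
Sorted: [10.58, 25.09, 25.09]
By sides: Isosceles, By angles: Acute

Isosceles, Acute


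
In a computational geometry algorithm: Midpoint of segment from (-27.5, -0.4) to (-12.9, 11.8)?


M = (((-27.5)+(-12.9))/2, ((-0.4)+11.8)/2)
= (-20.2, 5.7)

(-20.2, 5.7)


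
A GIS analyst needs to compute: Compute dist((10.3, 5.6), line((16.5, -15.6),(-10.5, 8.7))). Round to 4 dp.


|cross product| = 421.74
|line direction| = sqrt(1319.49) = 36.3248
Distance = 421.74/sqrt(1319.49) = 11.6103

11.6103


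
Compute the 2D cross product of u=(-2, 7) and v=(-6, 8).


u x v = u_x*v_y - u_y*v_x = (-2)*8 - 7*(-6)
= (-16) - (-42) = 26

26


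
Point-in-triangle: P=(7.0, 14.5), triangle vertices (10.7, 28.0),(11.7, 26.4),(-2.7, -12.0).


Cross products: AB x AP = -19.42, BC x BP = -9.12, CA x CP = -32.9
All same sign? yes

Yes, inside


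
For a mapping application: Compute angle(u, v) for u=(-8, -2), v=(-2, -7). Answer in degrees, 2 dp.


u.v = 30, |u| = sqrt(68) = 8.2462, |v| = sqrt(53) = 7.2801
cos(theta) = u.v/(|u||v|) = 30/sqrt(3604) = 0.499722
theta = acos(0.499722) = 60.02 degrees

60.02 degrees


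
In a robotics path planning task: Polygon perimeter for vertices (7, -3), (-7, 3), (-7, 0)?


Sides: (7, -3)->(-7, 3): sqrt(232) = 15.231546, (-7, 3)->(-7, 0): sqrt(9) = 3, (-7, 0)->(7, -3): sqrt(205) = 14.317821
Sum = 32.549367
Perimeter = 32.5494

32.5494


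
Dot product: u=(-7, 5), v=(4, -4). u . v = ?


u . v = u_x*v_x + u_y*v_y = (-7)*4 + 5*(-4)
= (-28) + (-20) = -48

-48


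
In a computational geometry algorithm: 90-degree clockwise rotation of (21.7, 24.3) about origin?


90° CW: (x,y) -> (y, -x)
(21.7,24.3) -> (24.3, -21.7)

(24.3, -21.7)


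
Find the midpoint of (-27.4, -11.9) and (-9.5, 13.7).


M = (((-27.4)+(-9.5))/2, ((-11.9)+13.7)/2)
= (-18.45, 0.9)

(-18.45, 0.9)


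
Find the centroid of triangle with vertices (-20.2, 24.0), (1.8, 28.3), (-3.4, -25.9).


Centroid = ((x_A+x_B+x_C)/3, (y_A+y_B+y_C)/3)
= (((-20.2)+1.8+(-3.4))/3, (24+28.3+(-25.9))/3)
= (-7.2667, 8.8)

(-7.2667, 8.8)


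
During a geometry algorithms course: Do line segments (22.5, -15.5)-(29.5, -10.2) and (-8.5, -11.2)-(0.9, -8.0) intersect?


Cross products: d1=-139.62, d2=-112.2, d3=194.4, d4=166.98
d1*d2 < 0 and d3*d4 < 0? no

No, they don't intersect


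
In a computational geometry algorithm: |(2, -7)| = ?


|u| = sqrt(2^2 + (-7)^2) = sqrt(53) = 7.2801

7.2801


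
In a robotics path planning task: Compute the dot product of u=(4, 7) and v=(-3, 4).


u . v = u_x*v_x + u_y*v_y = 4*(-3) + 7*4
= (-12) + 28 = 16

16


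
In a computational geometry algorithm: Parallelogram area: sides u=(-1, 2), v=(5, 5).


|u x v| = |(-1)*5 - 2*5|
= |(-5) - 10| = 15

15


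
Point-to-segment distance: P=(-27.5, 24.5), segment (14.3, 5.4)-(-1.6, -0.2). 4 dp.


Project P onto AB: t = 1 (clamped to [0,1])
Closest point on segment: (-1.6, -0.2)
Distance: 35.7897

35.7897


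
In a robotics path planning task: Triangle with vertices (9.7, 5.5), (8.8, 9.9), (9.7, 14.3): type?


Side lengths squared: AB^2=20.17, BC^2=20.17, CA^2=77.44
Sorted: [20.17, 20.17, 77.44]
By sides: Isosceles, By angles: Obtuse

Isosceles, Obtuse


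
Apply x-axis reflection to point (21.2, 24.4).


Reflection over x-axis: (x,y) -> (x,-y)
(21.2, 24.4) -> (21.2, -24.4)

(21.2, -24.4)


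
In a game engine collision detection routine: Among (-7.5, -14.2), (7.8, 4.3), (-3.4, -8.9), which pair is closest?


d(P0,P1) = 24.0071, d(P0,P2) = 6.7007, d(P1,P2) = 17.3113
Closest: P0 and P2

Closest pair: (-7.5, -14.2) and (-3.4, -8.9), distance = 6.7007


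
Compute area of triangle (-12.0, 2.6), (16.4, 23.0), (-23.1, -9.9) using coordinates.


Area = |x_A(y_B-y_C) + x_B(y_C-y_A) + x_C(y_A-y_B)|/2
= |(-394.8) + (-205) + 471.24|/2
= 128.56/2 = 64.28

64.28


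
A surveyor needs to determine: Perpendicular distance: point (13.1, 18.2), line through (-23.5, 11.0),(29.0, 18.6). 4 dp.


|cross product| = 99.84
|line direction| = sqrt(2814.01) = 53.0472
Distance = 99.84/sqrt(2814.01) = 1.8821

1.8821


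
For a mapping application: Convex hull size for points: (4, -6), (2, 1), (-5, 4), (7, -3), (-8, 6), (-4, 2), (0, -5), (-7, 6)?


Convex hull vertices (CCW): (-8, 6), (0, -5), (4, -6), (7, -3), (2, 1), (-7, 6)
Count = 6

6


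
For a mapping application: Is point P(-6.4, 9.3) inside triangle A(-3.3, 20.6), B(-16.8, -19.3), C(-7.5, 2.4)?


Cross products: AB x AP = 28.86, BC x BP = 40.3, CA x CP = 8.96
All same sign? yes

Yes, inside


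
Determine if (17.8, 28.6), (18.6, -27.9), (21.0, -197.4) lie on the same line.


Cross product: (18.6-17.8)*((-197.4)-28.6) - ((-27.9)-28.6)*(21-17.8)
= 0

Yes, collinear


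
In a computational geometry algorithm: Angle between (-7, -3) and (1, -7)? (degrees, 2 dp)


u.v = 14, |u| = sqrt(58) = 7.6158, |v| = sqrt(50) = 7.0711
cos(theta) = u.v/(|u||v|) = 14/sqrt(2900) = 0.259973
theta = acos(0.259973) = 74.93 degrees

74.93 degrees


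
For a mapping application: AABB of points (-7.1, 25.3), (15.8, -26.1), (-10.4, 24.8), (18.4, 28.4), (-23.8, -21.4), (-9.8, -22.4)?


x range: [-23.8, 18.4]
y range: [-26.1, 28.4]
Bounding box: (-23.8,-26.1) to (18.4,28.4)

(-23.8,-26.1) to (18.4,28.4)


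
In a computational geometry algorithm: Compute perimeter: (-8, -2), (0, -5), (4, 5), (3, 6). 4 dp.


Sides: (-8, -2)->(0, -5): sqrt(73) = 8.544004, (0, -5)->(4, 5): sqrt(116) = 10.77033, (4, 5)->(3, 6): sqrt(2) = 1.414214, (3, 6)->(-8, -2): sqrt(185) = 13.601471
Sum = 34.330019
Perimeter = 34.33

34.33


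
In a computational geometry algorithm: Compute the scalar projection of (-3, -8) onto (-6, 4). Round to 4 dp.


u.v = -14, |v| = sqrt(52) = 7.2111
Scalar projection = u.v / |v| = -14 / sqrt(52) = -1.9415

-1.9415


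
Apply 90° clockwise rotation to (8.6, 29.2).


90° CW: (x,y) -> (y, -x)
(8.6,29.2) -> (29.2, -8.6)

(29.2, -8.6)


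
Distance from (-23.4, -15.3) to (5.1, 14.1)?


dx=28.5, dy=29.4
d^2 = 28.5^2 + 29.4^2 = 1676.61
d = sqrt(1676.61) = 40.9464

40.9464


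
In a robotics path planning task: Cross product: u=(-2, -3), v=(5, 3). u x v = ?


u x v = u_x*v_y - u_y*v_x = (-2)*3 - (-3)*5
= (-6) - (-15) = 9

9


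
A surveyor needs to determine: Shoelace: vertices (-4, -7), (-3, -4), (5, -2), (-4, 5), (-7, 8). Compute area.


Shoelace sum: ((-4)*(-4) - (-3)*(-7)) + ((-3)*(-2) - 5*(-4)) + (5*5 - (-4)*(-2)) + ((-4)*8 - (-7)*5) + ((-7)*(-7) - (-4)*8)
= 122
Area = |122|/2 = 61

61


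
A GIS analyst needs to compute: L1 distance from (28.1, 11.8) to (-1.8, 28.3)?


|28.1-(-1.8)| + |11.8-28.3| = 29.9 + 16.5 = 46.4

46.4


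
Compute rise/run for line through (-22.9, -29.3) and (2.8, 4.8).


slope = (y2-y1)/(x2-x1) = (4.8-(-29.3))/(2.8-(-22.9)) = 34.1/25.7 = 1.3268

1.3268


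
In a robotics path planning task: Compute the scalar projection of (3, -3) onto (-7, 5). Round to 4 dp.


u.v = -36, |v| = sqrt(74) = 8.6023
Scalar projection = u.v / |v| = -36 / sqrt(74) = -4.1849

-4.1849


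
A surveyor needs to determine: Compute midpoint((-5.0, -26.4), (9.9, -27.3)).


M = (((-5)+9.9)/2, ((-26.4)+(-27.3))/2)
= (2.45, -26.85)

(2.45, -26.85)


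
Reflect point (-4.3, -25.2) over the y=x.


Reflection over y=x: (x,y) -> (y,x)
(-4.3, -25.2) -> (-25.2, -4.3)

(-25.2, -4.3)


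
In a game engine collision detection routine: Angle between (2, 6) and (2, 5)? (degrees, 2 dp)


u.v = 34, |u| = sqrt(40) = 6.3246, |v| = sqrt(29) = 5.3852
cos(theta) = u.v/(|u||v|) = 34/sqrt(1160) = 0.998274
theta = acos(0.998274) = 3.37 degrees

3.37 degrees


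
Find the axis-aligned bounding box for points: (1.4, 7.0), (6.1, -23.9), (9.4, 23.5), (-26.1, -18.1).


x range: [-26.1, 9.4]
y range: [-23.9, 23.5]
Bounding box: (-26.1,-23.9) to (9.4,23.5)

(-26.1,-23.9) to (9.4,23.5)


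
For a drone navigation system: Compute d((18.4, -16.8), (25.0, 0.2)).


dx=6.6, dy=17
d^2 = 6.6^2 + 17^2 = 332.56
d = sqrt(332.56) = 18.2362

18.2362


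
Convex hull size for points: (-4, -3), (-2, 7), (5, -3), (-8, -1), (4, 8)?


Convex hull vertices (CCW): (-8, -1), (-4, -3), (5, -3), (4, 8), (-2, 7)
Count = 5

5


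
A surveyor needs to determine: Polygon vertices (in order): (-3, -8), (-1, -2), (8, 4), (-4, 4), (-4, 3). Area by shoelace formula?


Shoelace sum: ((-3)*(-2) - (-1)*(-8)) + ((-1)*4 - 8*(-2)) + (8*4 - (-4)*4) + ((-4)*3 - (-4)*4) + ((-4)*(-8) - (-3)*3)
= 103
Area = |103|/2 = 51.5

51.5


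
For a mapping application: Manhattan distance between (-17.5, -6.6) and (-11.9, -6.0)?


|(-17.5)-(-11.9)| + |(-6.6)-(-6)| = 5.6 + 0.6 = 6.2

6.2


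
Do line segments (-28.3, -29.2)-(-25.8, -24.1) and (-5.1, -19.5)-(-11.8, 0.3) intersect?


Cross products: d1=524.35, d2=440.68, d3=-94.07, d4=-10.4
d1*d2 < 0 and d3*d4 < 0? no

No, they don't intersect


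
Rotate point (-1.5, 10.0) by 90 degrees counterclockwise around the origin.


90° CCW: (x,y) -> (-y, x)
(-1.5,10) -> (-10, -1.5)

(-10, -1.5)


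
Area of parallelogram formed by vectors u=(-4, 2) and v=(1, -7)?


|u x v| = |(-4)*(-7) - 2*1|
= |28 - 2| = 26

26


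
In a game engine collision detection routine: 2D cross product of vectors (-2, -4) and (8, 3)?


u x v = u_x*v_y - u_y*v_x = (-2)*3 - (-4)*8
= (-6) - (-32) = 26

26


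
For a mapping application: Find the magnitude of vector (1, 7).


|u| = sqrt(1^2 + 7^2) = sqrt(50) = 7.0711

7.0711


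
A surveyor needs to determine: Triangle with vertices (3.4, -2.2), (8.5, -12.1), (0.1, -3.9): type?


Side lengths squared: AB^2=124.02, BC^2=137.8, CA^2=13.78
Sorted: [13.78, 124.02, 137.8]
By sides: Scalene, By angles: Right

Scalene, Right


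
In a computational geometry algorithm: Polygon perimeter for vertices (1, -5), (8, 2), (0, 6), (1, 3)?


Sides: (1, -5)->(8, 2): sqrt(98) = 9.899495, (8, 2)->(0, 6): sqrt(80) = 8.944272, (0, 6)->(1, 3): sqrt(10) = 3.162278, (1, 3)->(1, -5): sqrt(64) = 8
Sum = 30.006045
Perimeter = 30.006

30.006


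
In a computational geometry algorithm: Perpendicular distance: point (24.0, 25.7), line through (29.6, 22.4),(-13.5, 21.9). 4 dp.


|cross product| = 145.03
|line direction| = sqrt(1857.86) = 43.1029
Distance = 145.03/sqrt(1857.86) = 3.3647

3.3647


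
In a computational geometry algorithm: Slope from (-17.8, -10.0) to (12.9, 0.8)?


slope = (y2-y1)/(x2-x1) = (0.8-(-10))/(12.9-(-17.8)) = 10.8/30.7 = 0.3518

0.3518


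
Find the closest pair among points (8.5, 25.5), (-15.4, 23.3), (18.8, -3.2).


d(P0,P1) = 24.001, d(P0,P2) = 30.4923, d(P1,P2) = 43.2653
Closest: P0 and P1

Closest pair: (8.5, 25.5) and (-15.4, 23.3), distance = 24.001


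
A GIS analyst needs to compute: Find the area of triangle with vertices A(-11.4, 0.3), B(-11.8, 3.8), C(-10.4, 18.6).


Area = |x_A(y_B-y_C) + x_B(y_C-y_A) + x_C(y_A-y_B)|/2
= |168.72 + (-215.94) + 36.4|/2
= 10.82/2 = 5.41

5.41


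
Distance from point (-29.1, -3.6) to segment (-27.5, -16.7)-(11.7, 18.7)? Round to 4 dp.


Project P onto AB: t = 0.1437 (clamped to [0,1])
Closest point on segment: (-21.8652, -11.6114)
Distance: 10.7947

10.7947


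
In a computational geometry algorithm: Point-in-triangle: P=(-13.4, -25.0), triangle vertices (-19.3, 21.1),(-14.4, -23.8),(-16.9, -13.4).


Cross products: AB x AP = 39.02, BC x BP = -7.4, CA x CP = -92.91
All same sign? no

No, outside


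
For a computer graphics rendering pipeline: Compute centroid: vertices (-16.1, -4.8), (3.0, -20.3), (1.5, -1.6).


Centroid = ((x_A+x_B+x_C)/3, (y_A+y_B+y_C)/3)
= (((-16.1)+3+1.5)/3, ((-4.8)+(-20.3)+(-1.6))/3)
= (-3.8667, -8.9)

(-3.8667, -8.9)


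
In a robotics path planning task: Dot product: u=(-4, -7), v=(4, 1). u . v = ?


u . v = u_x*v_x + u_y*v_y = (-4)*4 + (-7)*1
= (-16) + (-7) = -23

-23


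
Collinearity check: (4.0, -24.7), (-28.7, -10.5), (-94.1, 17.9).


Cross product: ((-28.7)-4)*(17.9-(-24.7)) - ((-10.5)-(-24.7))*((-94.1)-4)
= 0

Yes, collinear


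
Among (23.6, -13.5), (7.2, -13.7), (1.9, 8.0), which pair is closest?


d(P0,P1) = 16.4012, d(P0,P2) = 30.5473, d(P1,P2) = 22.3379
Closest: P0 and P1

Closest pair: (23.6, -13.5) and (7.2, -13.7), distance = 16.4012


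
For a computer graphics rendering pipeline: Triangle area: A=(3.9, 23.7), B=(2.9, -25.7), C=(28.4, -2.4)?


Area = |x_A(y_B-y_C) + x_B(y_C-y_A) + x_C(y_A-y_B)|/2
= |(-90.87) + (-75.69) + 1402.96|/2
= 1236.4/2 = 618.2

618.2


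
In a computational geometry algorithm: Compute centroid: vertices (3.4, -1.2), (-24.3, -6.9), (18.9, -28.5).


Centroid = ((x_A+x_B+x_C)/3, (y_A+y_B+y_C)/3)
= ((3.4+(-24.3)+18.9)/3, ((-1.2)+(-6.9)+(-28.5))/3)
= (-0.6667, -12.2)

(-0.6667, -12.2)


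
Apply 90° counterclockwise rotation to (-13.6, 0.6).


90° CCW: (x,y) -> (-y, x)
(-13.6,0.6) -> (-0.6, -13.6)

(-0.6, -13.6)


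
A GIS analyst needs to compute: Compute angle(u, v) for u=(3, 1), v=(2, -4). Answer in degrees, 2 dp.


u.v = 2, |u| = sqrt(10) = 3.1623, |v| = sqrt(20) = 4.4721
cos(theta) = u.v/(|u||v|) = 2/sqrt(200) = 0.141421
theta = acos(0.141421) = 81.87 degrees

81.87 degrees


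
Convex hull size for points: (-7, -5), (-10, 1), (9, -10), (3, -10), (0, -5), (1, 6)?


Convex hull vertices (CCW): (-10, 1), (-7, -5), (3, -10), (9, -10), (1, 6)
Count = 5

5


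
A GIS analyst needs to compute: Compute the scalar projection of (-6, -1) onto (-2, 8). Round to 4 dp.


u.v = 4, |v| = sqrt(68) = 8.2462
Scalar projection = u.v / |v| = 4 / sqrt(68) = 0.4851

0.4851


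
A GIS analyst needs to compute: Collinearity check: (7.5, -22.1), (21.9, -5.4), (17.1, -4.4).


Cross product: (21.9-7.5)*((-4.4)-(-22.1)) - ((-5.4)-(-22.1))*(17.1-7.5)
= 94.56

No, not collinear


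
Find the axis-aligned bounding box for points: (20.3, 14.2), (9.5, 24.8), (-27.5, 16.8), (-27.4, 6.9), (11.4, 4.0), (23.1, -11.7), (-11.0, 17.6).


x range: [-27.5, 23.1]
y range: [-11.7, 24.8]
Bounding box: (-27.5,-11.7) to (23.1,24.8)

(-27.5,-11.7) to (23.1,24.8)


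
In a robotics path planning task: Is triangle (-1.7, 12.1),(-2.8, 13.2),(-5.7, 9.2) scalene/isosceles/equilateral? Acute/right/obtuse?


Side lengths squared: AB^2=2.42, BC^2=24.41, CA^2=24.41
Sorted: [2.42, 24.41, 24.41]
By sides: Isosceles, By angles: Acute

Isosceles, Acute


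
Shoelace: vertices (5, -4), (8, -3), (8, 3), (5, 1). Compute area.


Shoelace sum: (5*(-3) - 8*(-4)) + (8*3 - 8*(-3)) + (8*1 - 5*3) + (5*(-4) - 5*1)
= 33
Area = |33|/2 = 16.5

16.5


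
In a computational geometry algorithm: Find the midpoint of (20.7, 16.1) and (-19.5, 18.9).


M = ((20.7+(-19.5))/2, (16.1+18.9)/2)
= (0.6, 17.5)

(0.6, 17.5)


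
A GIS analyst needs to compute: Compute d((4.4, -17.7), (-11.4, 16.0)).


dx=-15.8, dy=33.7
d^2 = (-15.8)^2 + 33.7^2 = 1385.33
d = sqrt(1385.33) = 37.22

37.22


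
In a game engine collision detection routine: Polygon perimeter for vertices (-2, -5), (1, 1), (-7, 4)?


Sides: (-2, -5)->(1, 1): sqrt(45) = 6.708204, (1, 1)->(-7, 4): sqrt(73) = 8.544004, (-7, 4)->(-2, -5): sqrt(106) = 10.29563
Sum = 25.547838
Perimeter = 25.5478

25.5478


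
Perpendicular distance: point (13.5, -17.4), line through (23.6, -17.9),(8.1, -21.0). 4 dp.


|cross product| = 39.06
|line direction| = sqrt(249.86) = 15.807
Distance = 39.06/sqrt(249.86) = 2.4711

2.4711


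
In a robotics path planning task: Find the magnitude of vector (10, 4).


|u| = sqrt(10^2 + 4^2) = sqrt(116) = 10.7703

10.7703


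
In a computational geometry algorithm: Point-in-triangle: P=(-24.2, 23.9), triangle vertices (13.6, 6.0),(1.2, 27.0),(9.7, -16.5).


Cross products: AB x AP = 571.84, BC x BP = -1131.25, CA x CP = 920.31
All same sign? no

No, outside


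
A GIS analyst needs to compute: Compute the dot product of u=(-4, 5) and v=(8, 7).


u . v = u_x*v_x + u_y*v_y = (-4)*8 + 5*7
= (-32) + 35 = 3

3


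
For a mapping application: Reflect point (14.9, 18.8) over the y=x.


Reflection over y=x: (x,y) -> (y,x)
(14.9, 18.8) -> (18.8, 14.9)

(18.8, 14.9)


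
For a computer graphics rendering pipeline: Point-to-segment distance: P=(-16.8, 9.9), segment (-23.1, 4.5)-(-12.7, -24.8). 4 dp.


Project P onto AB: t = 0 (clamped to [0,1])
Closest point on segment: (-23.1, 4.5)
Distance: 8.2976

8.2976


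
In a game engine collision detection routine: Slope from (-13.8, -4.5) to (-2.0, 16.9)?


slope = (y2-y1)/(x2-x1) = (16.9-(-4.5))/((-2)-(-13.8)) = 21.4/11.8 = 1.8136

1.8136


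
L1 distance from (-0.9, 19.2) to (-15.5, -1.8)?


|(-0.9)-(-15.5)| + |19.2-(-1.8)| = 14.6 + 21 = 35.6

35.6


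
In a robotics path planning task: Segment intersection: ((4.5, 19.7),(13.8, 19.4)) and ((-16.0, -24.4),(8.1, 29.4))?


Cross products: d1=-40.09, d2=-547.66, d3=-416.28, d4=91.29
d1*d2 < 0 and d3*d4 < 0? no

No, they don't intersect


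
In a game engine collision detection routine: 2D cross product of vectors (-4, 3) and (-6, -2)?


u x v = u_x*v_y - u_y*v_x = (-4)*(-2) - 3*(-6)
= 8 - (-18) = 26

26


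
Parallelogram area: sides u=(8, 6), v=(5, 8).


|u x v| = |8*8 - 6*5|
= |64 - 30| = 34

34


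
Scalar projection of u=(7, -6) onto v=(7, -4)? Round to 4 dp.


u.v = 73, |v| = sqrt(65) = 8.0623
Scalar projection = u.v / |v| = 73 / sqrt(65) = 9.0545

9.0545


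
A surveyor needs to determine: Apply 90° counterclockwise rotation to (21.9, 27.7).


90° CCW: (x,y) -> (-y, x)
(21.9,27.7) -> (-27.7, 21.9)

(-27.7, 21.9)


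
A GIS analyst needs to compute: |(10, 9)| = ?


|u| = sqrt(10^2 + 9^2) = sqrt(181) = 13.4536

13.4536


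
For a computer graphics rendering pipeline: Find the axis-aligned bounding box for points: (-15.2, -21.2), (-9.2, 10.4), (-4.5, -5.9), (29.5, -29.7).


x range: [-15.2, 29.5]
y range: [-29.7, 10.4]
Bounding box: (-15.2,-29.7) to (29.5,10.4)

(-15.2,-29.7) to (29.5,10.4)


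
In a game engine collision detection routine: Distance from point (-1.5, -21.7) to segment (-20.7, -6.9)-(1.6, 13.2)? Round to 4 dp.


Project P onto AB: t = 0.145 (clamped to [0,1])
Closest point on segment: (-17.4667, -3.9857)
Distance: 23.8481

23.8481


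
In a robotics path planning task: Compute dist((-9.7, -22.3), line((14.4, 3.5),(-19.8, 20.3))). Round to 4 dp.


|cross product| = 1287.24
|line direction| = sqrt(1451.88) = 38.1035
Distance = 1287.24/sqrt(1451.88) = 33.7827

33.7827


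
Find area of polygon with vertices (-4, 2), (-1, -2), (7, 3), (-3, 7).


Shoelace sum: ((-4)*(-2) - (-1)*2) + ((-1)*3 - 7*(-2)) + (7*7 - (-3)*3) + ((-3)*2 - (-4)*7)
= 101
Area = |101|/2 = 50.5

50.5


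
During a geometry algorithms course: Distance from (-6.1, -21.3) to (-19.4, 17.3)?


dx=-13.3, dy=38.6
d^2 = (-13.3)^2 + 38.6^2 = 1666.85
d = sqrt(1666.85) = 40.8271

40.8271


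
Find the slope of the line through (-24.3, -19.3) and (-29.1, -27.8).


slope = (y2-y1)/(x2-x1) = ((-27.8)-(-19.3))/((-29.1)-(-24.3)) = (-8.5)/(-4.8) = 1.7708

1.7708


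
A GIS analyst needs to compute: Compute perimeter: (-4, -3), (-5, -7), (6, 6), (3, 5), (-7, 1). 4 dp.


Sides: (-4, -3)->(-5, -7): sqrt(17) = 4.123106, (-5, -7)->(6, 6): sqrt(290) = 17.029386, (6, 6)->(3, 5): sqrt(10) = 3.162278, (3, 5)->(-7, 1): sqrt(116) = 10.77033, (-7, 1)->(-4, -3): sqrt(25) = 5
Sum = 40.0851
Perimeter = 40.0851

40.0851


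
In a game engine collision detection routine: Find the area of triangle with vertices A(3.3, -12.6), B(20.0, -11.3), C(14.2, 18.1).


Area = |x_A(y_B-y_C) + x_B(y_C-y_A) + x_C(y_A-y_B)|/2
= |(-97.02) + 614 + (-18.46)|/2
= 498.52/2 = 249.26

249.26


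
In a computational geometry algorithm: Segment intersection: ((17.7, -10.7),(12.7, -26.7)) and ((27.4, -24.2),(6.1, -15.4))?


Cross products: d1=-202.19, d2=182.61, d3=222.7, d4=-162.1
d1*d2 < 0 and d3*d4 < 0? yes

Yes, they intersect


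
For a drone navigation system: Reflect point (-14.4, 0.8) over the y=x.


Reflection over y=x: (x,y) -> (y,x)
(-14.4, 0.8) -> (0.8, -14.4)

(0.8, -14.4)


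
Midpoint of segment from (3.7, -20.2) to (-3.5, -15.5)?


M = ((3.7+(-3.5))/2, ((-20.2)+(-15.5))/2)
= (0.1, -17.85)

(0.1, -17.85)


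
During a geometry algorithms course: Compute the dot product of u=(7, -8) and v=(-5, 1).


u . v = u_x*v_x + u_y*v_y = 7*(-5) + (-8)*1
= (-35) + (-8) = -43

-43


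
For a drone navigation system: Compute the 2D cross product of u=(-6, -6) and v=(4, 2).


u x v = u_x*v_y - u_y*v_x = (-6)*2 - (-6)*4
= (-12) - (-24) = 12

12


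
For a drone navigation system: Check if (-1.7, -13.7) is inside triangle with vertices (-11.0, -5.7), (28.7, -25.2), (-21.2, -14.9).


Cross products: AB x AP = -136.25, BC x BP = -260.73, CA x CP = -167.16
All same sign? yes

Yes, inside


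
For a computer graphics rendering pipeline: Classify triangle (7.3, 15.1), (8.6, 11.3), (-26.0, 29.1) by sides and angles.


Side lengths squared: AB^2=16.13, BC^2=1514, CA^2=1304.89
Sorted: [16.13, 1304.89, 1514]
By sides: Scalene, By angles: Obtuse

Scalene, Obtuse


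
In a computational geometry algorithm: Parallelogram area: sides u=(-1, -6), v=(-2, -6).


|u x v| = |(-1)*(-6) - (-6)*(-2)|
= |6 - 12| = 6

6


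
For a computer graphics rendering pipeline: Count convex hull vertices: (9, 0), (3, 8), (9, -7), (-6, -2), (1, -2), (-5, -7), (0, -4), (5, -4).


Convex hull vertices (CCW): (-6, -2), (-5, -7), (9, -7), (9, 0), (3, 8)
Count = 5

5


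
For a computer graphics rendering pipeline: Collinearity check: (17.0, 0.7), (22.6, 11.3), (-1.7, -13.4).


Cross product: (22.6-17)*((-13.4)-0.7) - (11.3-0.7)*((-1.7)-17)
= 119.26

No, not collinear


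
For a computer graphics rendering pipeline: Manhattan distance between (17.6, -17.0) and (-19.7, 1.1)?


|17.6-(-19.7)| + |(-17)-1.1| = 37.3 + 18.1 = 55.4

55.4


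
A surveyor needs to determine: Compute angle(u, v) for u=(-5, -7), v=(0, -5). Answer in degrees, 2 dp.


u.v = 35, |u| = sqrt(74) = 8.6023, |v| = sqrt(25) = 5
cos(theta) = u.v/(|u||v|) = 35/sqrt(1850) = 0.813733
theta = acos(0.813733) = 35.54 degrees

35.54 degrees


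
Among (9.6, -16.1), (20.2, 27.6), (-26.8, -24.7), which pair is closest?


d(P0,P1) = 44.9672, d(P0,P2) = 37.4021, d(P1,P2) = 70.3156
Closest: P0 and P2

Closest pair: (9.6, -16.1) and (-26.8, -24.7), distance = 37.4021


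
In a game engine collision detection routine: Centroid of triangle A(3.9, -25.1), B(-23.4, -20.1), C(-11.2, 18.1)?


Centroid = ((x_A+x_B+x_C)/3, (y_A+y_B+y_C)/3)
= ((3.9+(-23.4)+(-11.2))/3, ((-25.1)+(-20.1)+18.1)/3)
= (-10.2333, -9.0333)

(-10.2333, -9.0333)


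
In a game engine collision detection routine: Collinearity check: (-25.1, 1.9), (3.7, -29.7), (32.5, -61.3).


Cross product: (3.7-(-25.1))*((-61.3)-1.9) - ((-29.7)-1.9)*(32.5-(-25.1))
= 0

Yes, collinear


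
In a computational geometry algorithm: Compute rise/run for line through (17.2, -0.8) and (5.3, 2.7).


slope = (y2-y1)/(x2-x1) = (2.7-(-0.8))/(5.3-17.2) = 3.5/(-11.9) = -0.2941

-0.2941


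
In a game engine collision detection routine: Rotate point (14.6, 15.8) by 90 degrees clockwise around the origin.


90° CW: (x,y) -> (y, -x)
(14.6,15.8) -> (15.8, -14.6)

(15.8, -14.6)


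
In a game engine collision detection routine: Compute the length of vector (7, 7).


|u| = sqrt(7^2 + 7^2) = sqrt(98) = 9.8995

9.8995


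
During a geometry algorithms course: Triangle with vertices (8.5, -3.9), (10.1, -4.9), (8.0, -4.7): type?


Side lengths squared: AB^2=3.56, BC^2=4.45, CA^2=0.89
Sorted: [0.89, 3.56, 4.45]
By sides: Scalene, By angles: Right

Scalene, Right


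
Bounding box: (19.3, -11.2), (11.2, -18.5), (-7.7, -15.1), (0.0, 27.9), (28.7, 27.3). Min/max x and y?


x range: [-7.7, 28.7]
y range: [-18.5, 27.9]
Bounding box: (-7.7,-18.5) to (28.7,27.9)

(-7.7,-18.5) to (28.7,27.9)


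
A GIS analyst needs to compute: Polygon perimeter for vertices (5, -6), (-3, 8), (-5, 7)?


Sides: (5, -6)->(-3, 8): sqrt(260) = 16.124515, (-3, 8)->(-5, 7): sqrt(5) = 2.236068, (-5, 7)->(5, -6): sqrt(269) = 16.401219
Sum = 34.761802
Perimeter = 34.7618

34.7618


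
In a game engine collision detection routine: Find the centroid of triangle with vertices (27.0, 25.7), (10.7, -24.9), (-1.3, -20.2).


Centroid = ((x_A+x_B+x_C)/3, (y_A+y_B+y_C)/3)
= ((27+10.7+(-1.3))/3, (25.7+(-24.9)+(-20.2))/3)
= (12.1333, -6.4667)

(12.1333, -6.4667)


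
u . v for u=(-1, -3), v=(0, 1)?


u . v = u_x*v_x + u_y*v_y = (-1)*0 + (-3)*1
= 0 + (-3) = -3

-3


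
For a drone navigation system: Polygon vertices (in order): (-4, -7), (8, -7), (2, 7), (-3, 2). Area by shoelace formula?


Shoelace sum: ((-4)*(-7) - 8*(-7)) + (8*7 - 2*(-7)) + (2*2 - (-3)*7) + ((-3)*(-7) - (-4)*2)
= 208
Area = |208|/2 = 104

104


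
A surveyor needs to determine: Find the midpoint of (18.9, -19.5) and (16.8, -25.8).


M = ((18.9+16.8)/2, ((-19.5)+(-25.8))/2)
= (17.85, -22.65)

(17.85, -22.65)


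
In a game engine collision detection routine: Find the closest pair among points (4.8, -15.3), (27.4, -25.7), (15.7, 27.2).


d(P0,P1) = 24.8781, d(P0,P2) = 43.8755, d(P1,P2) = 54.1784
Closest: P0 and P1

Closest pair: (4.8, -15.3) and (27.4, -25.7), distance = 24.8781


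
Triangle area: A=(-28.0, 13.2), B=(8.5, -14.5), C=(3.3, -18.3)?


Area = |x_A(y_B-y_C) + x_B(y_C-y_A) + x_C(y_A-y_B)|/2
= |(-106.4) + (-267.75) + 91.41|/2
= 282.74/2 = 141.37

141.37


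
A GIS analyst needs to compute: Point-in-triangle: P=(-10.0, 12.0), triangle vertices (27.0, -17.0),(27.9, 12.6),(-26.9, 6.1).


Cross products: AB x AP = 1121.3, BC x BP = -213.47, CA x CP = 708.4
All same sign? no

No, outside


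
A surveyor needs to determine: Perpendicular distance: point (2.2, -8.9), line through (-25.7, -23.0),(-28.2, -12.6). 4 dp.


|cross product| = 325.41
|line direction| = sqrt(114.41) = 10.6963
Distance = 325.41/sqrt(114.41) = 30.4228

30.4228


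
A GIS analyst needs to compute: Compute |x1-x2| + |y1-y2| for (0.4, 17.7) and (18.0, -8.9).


|0.4-18| + |17.7-(-8.9)| = 17.6 + 26.6 = 44.2

44.2


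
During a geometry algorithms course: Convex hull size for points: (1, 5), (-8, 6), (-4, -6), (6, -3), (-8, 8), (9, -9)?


Convex hull vertices (CCW): (-8, 6), (-4, -6), (9, -9), (6, -3), (1, 5), (-8, 8)
Count = 6

6


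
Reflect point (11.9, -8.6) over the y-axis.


Reflection over y-axis: (x,y) -> (-x,y)
(11.9, -8.6) -> (-11.9, -8.6)

(-11.9, -8.6)


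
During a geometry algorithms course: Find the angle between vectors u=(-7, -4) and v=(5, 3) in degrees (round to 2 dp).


u.v = -47, |u| = sqrt(65) = 8.0623, |v| = sqrt(34) = 5.831
cos(theta) = u.v/(|u||v|) = -47/sqrt(2210) = -0.999774
theta = acos(-0.999774) = 178.78 degrees

178.78 degrees


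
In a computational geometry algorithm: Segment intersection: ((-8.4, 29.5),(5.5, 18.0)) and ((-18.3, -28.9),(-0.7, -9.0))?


Cross products: d1=830.83, d2=351.82, d3=-925.61, d4=-446.6
d1*d2 < 0 and d3*d4 < 0? no

No, they don't intersect


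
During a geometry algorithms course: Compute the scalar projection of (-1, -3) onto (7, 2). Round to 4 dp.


u.v = -13, |v| = sqrt(53) = 7.2801
Scalar projection = u.v / |v| = -13 / sqrt(53) = -1.7857

-1.7857


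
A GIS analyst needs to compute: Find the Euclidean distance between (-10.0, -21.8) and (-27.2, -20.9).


dx=-17.2, dy=0.9
d^2 = (-17.2)^2 + 0.9^2 = 296.65
d = sqrt(296.65) = 17.2235

17.2235


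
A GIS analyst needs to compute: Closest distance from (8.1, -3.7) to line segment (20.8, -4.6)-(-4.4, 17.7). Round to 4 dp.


Project P onto AB: t = 0.3004 (clamped to [0,1])
Closest point on segment: (13.2309, 2.0981)
Distance: 7.7423

7.7423


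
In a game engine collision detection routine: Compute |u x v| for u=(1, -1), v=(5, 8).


|u x v| = |1*8 - (-1)*5|
= |8 - (-5)| = 13

13


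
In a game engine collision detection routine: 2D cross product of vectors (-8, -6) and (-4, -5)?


u x v = u_x*v_y - u_y*v_x = (-8)*(-5) - (-6)*(-4)
= 40 - 24 = 16

16


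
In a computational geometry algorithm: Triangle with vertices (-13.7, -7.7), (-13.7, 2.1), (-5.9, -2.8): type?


Side lengths squared: AB^2=96.04, BC^2=84.85, CA^2=84.85
Sorted: [84.85, 84.85, 96.04]
By sides: Isosceles, By angles: Acute

Isosceles, Acute


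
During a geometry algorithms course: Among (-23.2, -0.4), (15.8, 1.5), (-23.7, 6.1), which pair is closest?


d(P0,P1) = 39.0463, d(P0,P2) = 6.5192, d(P1,P2) = 39.7669
Closest: P0 and P2

Closest pair: (-23.2, -0.4) and (-23.7, 6.1), distance = 6.5192


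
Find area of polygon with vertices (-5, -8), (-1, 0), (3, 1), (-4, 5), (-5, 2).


Shoelace sum: ((-5)*0 - (-1)*(-8)) + ((-1)*1 - 3*0) + (3*5 - (-4)*1) + ((-4)*2 - (-5)*5) + ((-5)*(-8) - (-5)*2)
= 77
Area = |77|/2 = 38.5

38.5


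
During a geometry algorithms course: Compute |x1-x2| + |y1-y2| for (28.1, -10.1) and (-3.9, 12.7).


|28.1-(-3.9)| + |(-10.1)-12.7| = 32 + 22.8 = 54.8

54.8


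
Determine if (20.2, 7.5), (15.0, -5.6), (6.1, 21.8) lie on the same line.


Cross product: (15-20.2)*(21.8-7.5) - ((-5.6)-7.5)*(6.1-20.2)
= -259.07

No, not collinear


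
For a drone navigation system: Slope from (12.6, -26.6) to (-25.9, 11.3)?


slope = (y2-y1)/(x2-x1) = (11.3-(-26.6))/((-25.9)-12.6) = 37.9/(-38.5) = -0.9844

-0.9844


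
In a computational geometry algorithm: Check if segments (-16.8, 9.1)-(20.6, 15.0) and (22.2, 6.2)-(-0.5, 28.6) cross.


Cross products: d1=807.77, d2=-163.92, d3=-338.56, d4=633.13
d1*d2 < 0 and d3*d4 < 0? yes

Yes, they intersect


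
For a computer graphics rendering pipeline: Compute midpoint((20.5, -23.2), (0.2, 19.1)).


M = ((20.5+0.2)/2, ((-23.2)+19.1)/2)
= (10.35, -2.05)

(10.35, -2.05)


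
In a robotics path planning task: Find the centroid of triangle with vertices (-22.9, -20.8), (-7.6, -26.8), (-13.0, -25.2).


Centroid = ((x_A+x_B+x_C)/3, (y_A+y_B+y_C)/3)
= (((-22.9)+(-7.6)+(-13))/3, ((-20.8)+(-26.8)+(-25.2))/3)
= (-14.5, -24.2667)

(-14.5, -24.2667)


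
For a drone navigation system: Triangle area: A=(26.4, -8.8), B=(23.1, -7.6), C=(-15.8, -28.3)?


Area = |x_A(y_B-y_C) + x_B(y_C-y_A) + x_C(y_A-y_B)|/2
= |546.48 + (-450.45) + 18.96|/2
= 114.99/2 = 57.495

57.495


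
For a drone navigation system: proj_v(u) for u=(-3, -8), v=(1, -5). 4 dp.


u.v = 37, |v| = sqrt(26) = 5.099
Scalar projection = u.v / |v| = 37 / sqrt(26) = 7.2563

7.2563
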